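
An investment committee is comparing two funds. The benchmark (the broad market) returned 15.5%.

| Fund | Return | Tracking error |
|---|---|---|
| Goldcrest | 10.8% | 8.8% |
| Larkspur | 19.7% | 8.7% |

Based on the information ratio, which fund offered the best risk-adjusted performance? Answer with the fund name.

Goldcrest: IR = (10.8% − 15.5%) / 8.8% = -0.534
Larkspur: IR = (19.7% − 15.5%) / 8.7% = 0.483
Highest: Larkspur (0.483).

Larkspur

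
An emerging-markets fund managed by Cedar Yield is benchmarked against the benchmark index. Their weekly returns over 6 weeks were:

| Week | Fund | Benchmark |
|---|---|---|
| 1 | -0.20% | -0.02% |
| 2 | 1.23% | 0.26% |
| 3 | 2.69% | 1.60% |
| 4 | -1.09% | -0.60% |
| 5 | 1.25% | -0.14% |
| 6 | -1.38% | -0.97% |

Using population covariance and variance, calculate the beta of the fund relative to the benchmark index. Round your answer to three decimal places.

1.620

r̄p = 0.4167%,  r̄m = 0.0217%
Cov = Σ(rp − r̄p)(rm − r̄m) / 6 = 1.0652
Var(rm) = Σ(rm − r̄m)² / 6 = 0.6576
β = Cov / Var = 1.0652 / 0.6576 = 1.6198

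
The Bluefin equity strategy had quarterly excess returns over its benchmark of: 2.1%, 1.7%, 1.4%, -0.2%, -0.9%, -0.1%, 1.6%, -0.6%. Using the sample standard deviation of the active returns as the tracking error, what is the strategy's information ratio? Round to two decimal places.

0.53

μ = (2.1 + 1.7 + 1.4 − 0.2 − 0.9 − 0.1 + 1.6 − 0.6) / 8 = 0.6250%
Σ(r − μ)² = (2.1 − 0.6250)² + (1.7 − 0.6250)² + (1.4 − 0.6250)² + … = 9.9150
σ = √[9.9150 / 7] = 1.1901%
IR = μ / tracking error = 0.6250 / 1.1901 = 0.5252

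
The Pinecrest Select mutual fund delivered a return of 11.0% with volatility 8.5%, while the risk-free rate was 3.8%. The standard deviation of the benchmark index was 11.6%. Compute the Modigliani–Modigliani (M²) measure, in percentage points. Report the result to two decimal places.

Sharpe = (Rp − Rf) / σp = (11.0% − 3.8%) / 8.5% = 0.8471
M² = Rf + Sharpe × σm = 3.8% + 0.8471 × 11.6% = 13.6264%

13.63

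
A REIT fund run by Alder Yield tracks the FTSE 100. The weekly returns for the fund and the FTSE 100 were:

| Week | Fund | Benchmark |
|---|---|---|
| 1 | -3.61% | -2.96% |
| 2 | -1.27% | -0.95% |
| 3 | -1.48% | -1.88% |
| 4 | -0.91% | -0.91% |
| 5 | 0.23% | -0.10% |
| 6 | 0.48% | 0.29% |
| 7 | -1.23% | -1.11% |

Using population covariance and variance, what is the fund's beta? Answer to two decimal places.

1.20

r̄p = -1.1129%,  r̄m = -1.0886%
Cov = Σ(rp − r̄p)(rm − r̄m) / 7 = 1.2149
Var(rm) = Σ(rm − r̄m)² / 7 = 1.0083
β = Cov / Var = 1.2149 / 1.0083 = 1.2049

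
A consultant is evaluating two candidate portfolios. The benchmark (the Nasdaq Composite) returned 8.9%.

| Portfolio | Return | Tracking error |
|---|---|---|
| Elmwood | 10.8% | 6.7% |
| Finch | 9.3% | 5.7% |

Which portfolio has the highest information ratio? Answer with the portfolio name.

Elmwood: IR = (10.8% − 8.9%) / 6.7% = 0.284
Finch: IR = (9.3% − 8.9%) / 5.7% = 0.070
Highest: Elmwood (0.284).

Elmwood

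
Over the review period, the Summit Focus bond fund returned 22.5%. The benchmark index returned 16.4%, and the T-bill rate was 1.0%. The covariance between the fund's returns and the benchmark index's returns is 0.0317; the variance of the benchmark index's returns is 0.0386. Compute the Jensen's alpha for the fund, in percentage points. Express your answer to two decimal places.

8.85

β = Cov / Var = 0.0317 / 0.0386 = 0.8212
E[R] = Rf + β(Rm − Rf) = 1.0% + 0.8212 × (16.4% − 1.0%) = 13.6465%
α = Rp − E[R] = 22.5% − 13.6465% = 8.8535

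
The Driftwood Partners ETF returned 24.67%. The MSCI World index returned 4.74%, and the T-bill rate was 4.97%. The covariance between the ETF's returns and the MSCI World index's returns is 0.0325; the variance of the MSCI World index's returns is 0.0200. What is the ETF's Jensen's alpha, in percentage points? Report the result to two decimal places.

20.07

β = Cov / Var = 0.0325 / 0.0200 = 1.6250
E[R] = Rf + β(Rm − Rf) = 4.97% + 1.6250 × (4.74% − 4.97%) = 4.5963%
α = Rp − E[R] = 24.67% − 4.5963% = 20.0737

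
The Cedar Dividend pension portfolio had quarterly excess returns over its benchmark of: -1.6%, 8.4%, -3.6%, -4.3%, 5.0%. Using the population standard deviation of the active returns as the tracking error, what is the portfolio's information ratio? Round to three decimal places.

μ = (-1.6 + 8.4 − 3.6 − 4.3 + 5) / 5 = 3.90 / 5 = 0.7800%
Population σ = √[Σ(r − μ)² / 5] = √[126.5280 / 5] = √25.3056 = 5.0305%
IR = μ / tracking error = 0.7800 / 5.0305 = 0.1551

0.155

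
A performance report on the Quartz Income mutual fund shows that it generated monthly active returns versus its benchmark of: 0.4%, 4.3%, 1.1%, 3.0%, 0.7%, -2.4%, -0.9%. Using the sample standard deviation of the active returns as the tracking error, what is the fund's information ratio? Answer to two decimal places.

r̄ = (0.4 + 4.3 + 1.1 + 3 + 0.7 − 2.4 − 0.9) / 7 = 0.8857%
Σ(r − r̄)² = 30.4286; sample σ = √(30.4286/6) = 2.2520%
IR = r̄ / tracking error = 0.8857 / 2.2520 = 0.3933

0.39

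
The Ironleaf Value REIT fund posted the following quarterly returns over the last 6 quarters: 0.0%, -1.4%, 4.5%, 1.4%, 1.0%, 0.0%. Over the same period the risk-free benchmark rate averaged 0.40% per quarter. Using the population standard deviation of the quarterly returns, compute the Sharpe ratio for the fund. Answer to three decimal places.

r̄ = (0 − 1.4 + 4.5 + 1.4 + 1 + 0) / 6 = 0.9167%
Population std dev = √[20.1283 / 6] = 1.8316%
Sharpe = (r̄ − rf) / σ = (0.9167 − 0.4) / 1.8316 = 0.5167 / 1.8316 = 0.2821

0.282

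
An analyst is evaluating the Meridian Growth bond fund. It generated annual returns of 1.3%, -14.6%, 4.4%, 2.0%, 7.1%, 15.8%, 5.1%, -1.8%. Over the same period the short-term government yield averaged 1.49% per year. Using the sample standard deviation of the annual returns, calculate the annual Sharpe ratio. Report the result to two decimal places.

r̄ = (1.3 − 14.6 + 4.4 + 2 + 7.1 + 15.8 + 5.1 − 1.8) / 8 = 19.30 / 8 = 2.4125%
Σ(r − r̄)² = (1.3 − 2.4125)² + (-14.6 − 2.4125)² + … = 520.9488
sample σ = √(520.9488 / 7) = √74.4213 = 8.6268%
Sharpe = (r̄ − rf) / σ = (2.4125 − 1.49) / 8.6268 = 0.9225 / 8.6268 = 0.1069

0.11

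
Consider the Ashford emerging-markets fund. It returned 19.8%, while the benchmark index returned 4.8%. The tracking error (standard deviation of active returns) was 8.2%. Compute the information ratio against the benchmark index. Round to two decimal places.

IR = (Rp − Rb) / TE = (19.8% − 4.8%) / 8.2% = 15.00% / 8.2% = 1.8293

1.83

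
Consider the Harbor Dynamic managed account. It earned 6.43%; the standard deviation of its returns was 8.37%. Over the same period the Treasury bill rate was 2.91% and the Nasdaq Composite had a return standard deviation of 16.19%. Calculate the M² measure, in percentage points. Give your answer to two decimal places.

9.72

Sharpe = (Rp − Rf) / σp = (6.43% − 2.91%) / 8.37% = 0.4205
M² = Rf + Sharpe × σm = 2.91% + 0.4205 × 16.19% = 9.7179%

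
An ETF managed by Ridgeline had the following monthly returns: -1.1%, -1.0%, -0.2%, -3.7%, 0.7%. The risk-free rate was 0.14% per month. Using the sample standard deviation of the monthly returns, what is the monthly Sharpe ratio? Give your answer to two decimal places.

r̄ = (-1.1 − 1 − 0.2 − 3.7 + 0.7) / 5 = -1.0600%
Σ(r − r̄)² = (-1.1 − (-1.0600))² + (-1 − (-1.0600))² + (-0.2 − (-1.0600))² + … = 10.8120
sample σ = √(10.8120 / 4) = √2.7030 = 1.6441%
Sharpe = (r̄ − rf) / σ = (-1.0600 − 0.14) / 1.6441 = -1.2000 / 1.6441 = -0.7299

-0.73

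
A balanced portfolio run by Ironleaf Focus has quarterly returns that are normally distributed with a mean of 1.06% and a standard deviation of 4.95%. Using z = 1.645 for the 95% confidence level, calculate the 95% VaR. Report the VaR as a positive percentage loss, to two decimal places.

VaR (as % loss) = −(μ − z·σ) = −(1.06% − 1.645 × 4.95%) = −(-7.08275%) = 7.08275%

7.08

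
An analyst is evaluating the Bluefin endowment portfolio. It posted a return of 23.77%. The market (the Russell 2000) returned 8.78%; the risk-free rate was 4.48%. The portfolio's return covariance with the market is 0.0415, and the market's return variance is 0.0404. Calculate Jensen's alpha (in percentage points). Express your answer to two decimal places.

14.87

β = Cov / Var = 0.0415 / 0.0404 = 1.0272
E[R] = Rf + β(Rm − Rf) = 4.48% + 1.0272 × (8.78% − 4.48%) = 8.8970%
α = Rp − E[R] = 23.77% − 8.8970% = 14.8730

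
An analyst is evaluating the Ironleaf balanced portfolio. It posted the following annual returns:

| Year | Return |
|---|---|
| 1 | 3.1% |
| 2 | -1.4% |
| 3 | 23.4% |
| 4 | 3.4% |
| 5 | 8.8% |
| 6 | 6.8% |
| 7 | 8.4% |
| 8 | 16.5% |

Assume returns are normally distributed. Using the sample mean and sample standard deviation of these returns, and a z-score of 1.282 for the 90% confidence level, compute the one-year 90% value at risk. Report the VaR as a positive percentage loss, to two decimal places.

Mean return r̄ = 69.00 / 8 = 8.6250%
Σ(r − r̄)² = 442.0550; sample σ = √(442.0550/7) = 7.9467%
VaR = −(r̄ − z·σ) = −(8.6250 − 1.282 × 7.9467) = −(-1.5627) = 1.5627%

1.56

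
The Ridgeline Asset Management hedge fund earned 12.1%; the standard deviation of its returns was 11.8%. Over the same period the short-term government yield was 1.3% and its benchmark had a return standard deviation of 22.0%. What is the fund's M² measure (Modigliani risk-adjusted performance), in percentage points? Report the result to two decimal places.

Sharpe = (Rp − Rf) / σp = (12.1% − 1.3%) / 11.8% = 0.9153
M² = Rf + Sharpe × σm = 1.3% + 0.9153 × 22.0% = 21.4366%

21.44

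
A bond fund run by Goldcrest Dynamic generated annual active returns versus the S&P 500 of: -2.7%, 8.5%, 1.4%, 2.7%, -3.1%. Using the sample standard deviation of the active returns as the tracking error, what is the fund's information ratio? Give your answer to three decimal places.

r̄ = (-2.7 + 8.5 + 1.4 + 2.7 − 3.1) / 5 = 1.3600%
Sample std dev = √[89.1520 / 4] = 4.7210%
IR = r̄ / tracking error = 1.3600 / 4.7210 = 0.2881

0.288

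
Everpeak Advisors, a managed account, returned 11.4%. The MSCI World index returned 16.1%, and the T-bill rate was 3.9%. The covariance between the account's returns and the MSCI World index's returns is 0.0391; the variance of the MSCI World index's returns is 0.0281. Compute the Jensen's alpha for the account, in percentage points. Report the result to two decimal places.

β = Cov / Var = 0.0391 / 0.0281 = 1.3915
E[R] = Rf + β(Rm − Rf) = 3.9% + 1.3915 × (16.1% − 3.9%) = 20.8763%
α = Rp − E[R] = 11.4% − 20.8763% = -9.4763

-9.48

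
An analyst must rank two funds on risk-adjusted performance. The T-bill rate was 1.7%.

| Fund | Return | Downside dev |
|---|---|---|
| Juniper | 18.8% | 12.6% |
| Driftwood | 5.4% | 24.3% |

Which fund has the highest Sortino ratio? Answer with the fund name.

Juniper

Juniper: Sortino ratio = (18.8% − 1.7%) / 12.6% = 1.357
Driftwood: Sortino ratio = (5.4% − 1.7%) / 24.3% = 0.152
Highest: Juniper (1.357).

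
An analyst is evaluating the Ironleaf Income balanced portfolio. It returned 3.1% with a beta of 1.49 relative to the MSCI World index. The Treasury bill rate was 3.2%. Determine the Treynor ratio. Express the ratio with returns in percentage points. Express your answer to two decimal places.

-0.07

Treynor = (Rp − Rf) / β = (3.1% − 3.2%) / 1.49 = -0.10 / 1.49 = -0.0671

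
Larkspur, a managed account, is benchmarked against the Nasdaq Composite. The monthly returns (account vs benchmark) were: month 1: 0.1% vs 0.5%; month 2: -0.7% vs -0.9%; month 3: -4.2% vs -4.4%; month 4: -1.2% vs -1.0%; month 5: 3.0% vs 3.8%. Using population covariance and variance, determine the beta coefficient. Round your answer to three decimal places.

0.872

r̄p = -0.6000%,  r̄m = -0.4000%
Cov = Σ(rp − r̄p)(rm − r̄m) / 5 = 6.1120
Var(rm) = Σ(rm − r̄m)² / 5 = 7.0120
β = Cov / Var = 6.1120 / 7.0120 = 0.8716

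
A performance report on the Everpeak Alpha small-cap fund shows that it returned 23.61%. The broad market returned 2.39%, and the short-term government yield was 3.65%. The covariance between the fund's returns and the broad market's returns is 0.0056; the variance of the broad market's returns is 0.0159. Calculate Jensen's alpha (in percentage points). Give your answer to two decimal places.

β = Cov / Var = 0.0056 / 0.0159 = 0.3522
E[R] = Rf + β(Rm − Rf) = 3.65% + 0.3522 × (2.39% − 3.65%) = 3.2062%
α = Rp − E[R] = 23.61% − 3.2062% = 20.4038

20.40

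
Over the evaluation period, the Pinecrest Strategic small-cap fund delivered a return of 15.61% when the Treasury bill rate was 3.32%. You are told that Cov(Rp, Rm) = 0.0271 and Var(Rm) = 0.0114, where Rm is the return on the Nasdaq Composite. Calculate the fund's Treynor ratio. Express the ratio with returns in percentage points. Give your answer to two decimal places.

β = Cov / Var = 0.0271 / 0.0114 = 2.3772
Treynor = (Rp − Rf) / β = (15.61% − 3.32%) / 2.3772 = 12.29 / 2.3772 = 5.1699

5.17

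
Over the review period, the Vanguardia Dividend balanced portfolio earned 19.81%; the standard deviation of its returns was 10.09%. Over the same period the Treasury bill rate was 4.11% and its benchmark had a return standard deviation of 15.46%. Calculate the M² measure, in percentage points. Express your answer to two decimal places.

Sharpe = (Rp − Rf) / σp = (19.81% − 4.11%) / 10.09% = 1.5560
M² = Rf + Sharpe × σm = 4.11% + 1.5560 × 15.46% = 28.1658%

28.17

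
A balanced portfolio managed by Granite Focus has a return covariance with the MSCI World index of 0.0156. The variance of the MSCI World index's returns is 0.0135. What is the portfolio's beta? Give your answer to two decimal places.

β = Cov(Rp, Rm) / Var(Rm) = 0.0156 / 0.0135 = 1.1556

1.16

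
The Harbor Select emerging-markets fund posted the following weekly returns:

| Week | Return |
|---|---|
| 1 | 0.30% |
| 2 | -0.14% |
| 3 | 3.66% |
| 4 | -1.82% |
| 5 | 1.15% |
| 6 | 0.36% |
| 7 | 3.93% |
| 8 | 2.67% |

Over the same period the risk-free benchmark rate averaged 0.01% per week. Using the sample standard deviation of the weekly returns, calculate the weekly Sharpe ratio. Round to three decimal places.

0.626

r̄ = (0.3 − 0.14 + 3.66 − 1.82 + 1.15 + 0.36 + 3.93 + 2.67) / 8 = 1.2638%
Σ(r − r̄)² = 28.0670; sample σ = √(28.0670/7) = 2.0024%
Sharpe = (r̄ − rf) / σ = (1.2638 − 0.01) / 2.0024 = 1.2538 / 2.0024 = 0.6261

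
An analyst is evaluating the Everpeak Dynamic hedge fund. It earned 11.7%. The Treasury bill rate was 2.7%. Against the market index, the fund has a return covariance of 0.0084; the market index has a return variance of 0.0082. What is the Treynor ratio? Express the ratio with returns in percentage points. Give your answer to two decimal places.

β = Cov / Var = 0.0084 / 0.0082 = 1.0244
Treynor = (Rp − Rf) / β = (11.7% − 2.7%) / 1.0244 = 9.00 / 1.0244 = 8.7856

8.79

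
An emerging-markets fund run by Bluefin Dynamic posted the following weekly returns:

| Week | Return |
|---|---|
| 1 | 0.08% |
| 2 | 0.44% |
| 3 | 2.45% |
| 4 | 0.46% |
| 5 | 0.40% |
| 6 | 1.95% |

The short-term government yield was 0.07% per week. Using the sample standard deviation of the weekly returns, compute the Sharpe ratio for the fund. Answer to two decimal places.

r̄ = (0.08 + 0.44 + 2.45 + 0.46 + 0.4 + 1.95) / 6 = 5.780 / 6 = 0.9633%
Sample std dev = √[4.8085 / 5] = 0.9807%
Sharpe = (r̄ − rf) / σ = (0.9633 − 0.07) / 0.9807 = 0.8933 / 0.9807 = 0.9109

0.91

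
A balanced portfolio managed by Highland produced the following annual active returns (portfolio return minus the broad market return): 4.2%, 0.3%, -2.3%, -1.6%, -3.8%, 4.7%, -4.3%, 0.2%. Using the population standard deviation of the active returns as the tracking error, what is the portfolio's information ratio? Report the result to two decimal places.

-0.10

Mean return r̄ = -2.60 / 8 = -0.3250%
Σ(r − r̄)² = 79.7950; population σ = √(79.7950/8) = 3.1582%
IR = r̄ / tracking error = -0.3250 / 3.1582 = -0.1029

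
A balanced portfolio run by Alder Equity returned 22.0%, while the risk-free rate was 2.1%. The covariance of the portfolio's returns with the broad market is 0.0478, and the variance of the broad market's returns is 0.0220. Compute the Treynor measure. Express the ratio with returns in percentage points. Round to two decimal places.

9.16

β = Cov / Var = 0.0478 / 0.0220 = 2.1727
Treynor = (Rp − Rf) / β = (22.0% − 2.1%) / 2.1727 = 19.90 / 2.1727 = 9.1591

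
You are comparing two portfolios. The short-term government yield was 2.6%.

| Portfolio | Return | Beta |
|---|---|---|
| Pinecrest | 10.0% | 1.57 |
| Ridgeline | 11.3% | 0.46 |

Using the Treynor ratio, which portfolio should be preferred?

Ridgeline

Pinecrest: Treynor = (10.0% − 2.6%) / 1.57 = 4.713
Ridgeline: Treynor = (11.3% − 2.6%) / 0.46 = 18.913
Highest: Ridgeline (18.913).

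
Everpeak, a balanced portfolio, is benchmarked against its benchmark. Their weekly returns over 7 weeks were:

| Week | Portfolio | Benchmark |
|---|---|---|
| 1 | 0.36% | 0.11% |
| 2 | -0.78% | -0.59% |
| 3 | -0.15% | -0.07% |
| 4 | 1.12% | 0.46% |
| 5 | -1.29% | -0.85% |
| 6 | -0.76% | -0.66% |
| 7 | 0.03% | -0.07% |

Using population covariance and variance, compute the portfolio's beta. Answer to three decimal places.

1.693

r̄p = -0.2100%,  r̄m = -0.2386%
Cov = Σ(rp − r̄p)(rm − r̄m) / 7 = 0.3244
Var(rm) = Σ(rm − r̄m)² / 7 = 0.1916
β = Cov / Var = 0.3244 / 0.1916 = 1.6931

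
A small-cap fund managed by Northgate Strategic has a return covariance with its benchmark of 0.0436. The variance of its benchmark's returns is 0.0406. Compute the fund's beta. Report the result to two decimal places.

1.07

β = Cov(Rp, Rm) / Var(Rm) = 0.0436 / 0.0406 = 1.0739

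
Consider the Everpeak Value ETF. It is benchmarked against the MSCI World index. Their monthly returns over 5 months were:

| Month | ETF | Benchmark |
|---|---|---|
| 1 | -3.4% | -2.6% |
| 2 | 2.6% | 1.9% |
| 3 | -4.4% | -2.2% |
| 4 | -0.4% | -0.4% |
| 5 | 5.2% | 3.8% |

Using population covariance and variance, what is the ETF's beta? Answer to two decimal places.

1.46

r̄p = -0.0800%,  r̄m = 0.1000%
Cov = Σ(rp − r̄p)(rm − r̄m) / 5 = 8.6840
Var(rm) = Σ(rm − r̄m)² / 5 = 5.9520
β = Cov / Var = 8.6840 / 5.9520 = 1.4590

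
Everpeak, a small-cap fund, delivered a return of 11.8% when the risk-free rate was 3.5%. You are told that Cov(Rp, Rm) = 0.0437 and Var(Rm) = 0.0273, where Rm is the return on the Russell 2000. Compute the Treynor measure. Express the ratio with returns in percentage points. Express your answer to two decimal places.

5.19

β = Cov / Var = 0.0437 / 0.0273 = 1.6007
Treynor = (Rp − Rf) / β = (11.8% − 3.5%) / 1.6007 = 8.30 / 1.6007 = 5.1852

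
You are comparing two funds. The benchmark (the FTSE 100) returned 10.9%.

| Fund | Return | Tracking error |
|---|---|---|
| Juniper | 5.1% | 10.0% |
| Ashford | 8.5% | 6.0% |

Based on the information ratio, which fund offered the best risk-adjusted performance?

Juniper: IR = (5.1% − 10.9%) / 10.0% = -0.580
Ashford: IR = (8.5% − 10.9%) / 6.0% = -0.400
Highest: Ashford (-0.400).

Ashford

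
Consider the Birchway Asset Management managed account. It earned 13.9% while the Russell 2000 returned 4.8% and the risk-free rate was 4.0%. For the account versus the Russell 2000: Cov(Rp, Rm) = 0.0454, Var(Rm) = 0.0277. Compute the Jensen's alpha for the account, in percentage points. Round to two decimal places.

8.59

β = Cov / Var = 0.0454 / 0.0277 = 1.6390
E[R] = Rf + β(Rm − Rf) = 4.0% + 1.6390 × (4.8% − 4.0%) = 5.3112%
α = Rp − E[R] = 13.9% − 5.3112% = 8.5888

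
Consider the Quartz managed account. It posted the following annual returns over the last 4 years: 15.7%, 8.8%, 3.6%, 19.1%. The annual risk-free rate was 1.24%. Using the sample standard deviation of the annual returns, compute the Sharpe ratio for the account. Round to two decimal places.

r̄ = (15.7 + 8.8 + 3.6 + 19.1) / 4 = 11.8000%
Σ(r − r̄)² = 144.7400; sample σ = √(144.7400/3) = 6.9460%
Sharpe = (r̄ − rf) / σ = (11.8000 − 1.24) / 6.9460 = 10.5600 / 6.9460 = 1.5203

1.52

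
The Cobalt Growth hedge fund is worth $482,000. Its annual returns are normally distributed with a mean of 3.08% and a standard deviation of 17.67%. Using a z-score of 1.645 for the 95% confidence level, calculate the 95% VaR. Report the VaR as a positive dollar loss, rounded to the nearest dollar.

Return at the 95% tail: μ − z·σ = 3.08% − 1.645 × 17.67% = 3.08 − 29.06715 = -25.98715%
VaR = −(-25.98715%) × $482,000 = 25.98715% × $482,000 = $125,258

$125,258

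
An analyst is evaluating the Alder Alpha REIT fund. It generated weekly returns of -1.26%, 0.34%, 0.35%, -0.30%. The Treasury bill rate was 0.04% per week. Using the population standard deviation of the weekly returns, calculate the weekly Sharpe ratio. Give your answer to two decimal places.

-0.39

r̄ = (-1.26 + 0.34 + 0.35 − 0.3) / 4 = -0.870 / 4 = -0.2175%
Σ(r − r̄)² = (-1.26 − (-0.2175))² + (0.34 − (-0.2175))² + … = 1.7265
population σ = √(1.7265 / 4) = √0.4316 = 0.6570%
Sharpe = (r̄ − rf) / σ = (-0.2175 − 0.04) / 0.6570 = -0.2575 / 0.6570 = -0.3919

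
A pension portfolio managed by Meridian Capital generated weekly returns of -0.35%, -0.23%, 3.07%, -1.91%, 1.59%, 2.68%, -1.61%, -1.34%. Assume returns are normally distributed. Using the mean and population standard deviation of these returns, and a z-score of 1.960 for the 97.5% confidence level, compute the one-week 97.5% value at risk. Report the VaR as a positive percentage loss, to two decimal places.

r̄ = (-0.35 − 0.23 + 3.07 − 1.91 + 1.59 + 2.68 − 1.61 − 1.34) / 8 = 0.2375%
Σ(r − r̄)² = (-0.35 − 0.2375)² + (-0.23 − 0.2375)² + (3.07 − 0.2375)² + … = 26.8954
population σ = √(26.8954 / 8) = √3.3619 = 1.8335%
VaR = −(r̄ − z·σ) = −(0.2375 − 1.960 × 1.8335) = −(-3.3562) = 3.3562%

3.36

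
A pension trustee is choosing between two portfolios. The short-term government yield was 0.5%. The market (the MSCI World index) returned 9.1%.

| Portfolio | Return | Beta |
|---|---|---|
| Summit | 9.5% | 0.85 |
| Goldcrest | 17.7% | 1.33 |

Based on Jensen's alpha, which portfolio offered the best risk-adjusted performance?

Goldcrest

Summit: α = 9.5% − [0.5% + 0.85 × (9.1% − 0.5%)] = 1.690
Goldcrest: α = 17.7% − [0.5% + 1.33 × (9.1% − 0.5%)] = 5.762
Highest: Goldcrest (5.762).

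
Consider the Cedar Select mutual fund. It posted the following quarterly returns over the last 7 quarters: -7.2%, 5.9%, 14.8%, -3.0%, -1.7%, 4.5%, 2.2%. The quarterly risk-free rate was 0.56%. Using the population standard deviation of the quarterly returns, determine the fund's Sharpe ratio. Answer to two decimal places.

0.25

r̄ = (-7.2 + 5.9 + 14.8 − 3 − 1.7 + 4.5 + 2.2) / 7 = 15.50 / 7 = 2.2143%
Population σ = √[Σ(r − r̄)² / 7] = √[308.3486 / 7] = √44.0498 = 6.6370%
Sharpe = (r̄ − rf) / σ = (2.2143 − 0.56) / 6.6370 = 1.6543 / 6.6370 = 0.2493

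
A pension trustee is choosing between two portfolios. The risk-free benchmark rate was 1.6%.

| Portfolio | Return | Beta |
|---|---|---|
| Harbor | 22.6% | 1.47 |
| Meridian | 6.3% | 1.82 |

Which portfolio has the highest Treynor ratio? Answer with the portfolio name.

Harbor

Harbor: Treynor = (22.6% − 1.6%) / 1.47 = 14.286
Meridian: Treynor = (6.3% − 1.6%) / 1.82 = 2.582
Highest: Harbor (14.286).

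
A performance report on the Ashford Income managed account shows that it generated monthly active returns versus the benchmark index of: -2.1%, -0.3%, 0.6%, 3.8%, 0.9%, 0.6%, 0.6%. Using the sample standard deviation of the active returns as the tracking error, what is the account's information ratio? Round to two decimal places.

Mean return r̄ = 4.10 / 7 = 0.5857%
Σ(r − r̄)² = 18.4286; sample σ = √(18.4286/6) = 1.7526%
IR = r̄ / tracking error = 0.5857 / 1.7526 = 0.3342

0.33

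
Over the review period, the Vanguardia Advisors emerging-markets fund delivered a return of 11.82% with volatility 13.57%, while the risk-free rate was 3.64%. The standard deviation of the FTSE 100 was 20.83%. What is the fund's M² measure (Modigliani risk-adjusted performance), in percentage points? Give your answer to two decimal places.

16.20

Sharpe = (Rp − Rf) / σp = (11.82% − 3.64%) / 13.57% = 0.6028
M² = Rf + Sharpe × σm = 3.64% + 0.6028 × 20.83% = 16.1963%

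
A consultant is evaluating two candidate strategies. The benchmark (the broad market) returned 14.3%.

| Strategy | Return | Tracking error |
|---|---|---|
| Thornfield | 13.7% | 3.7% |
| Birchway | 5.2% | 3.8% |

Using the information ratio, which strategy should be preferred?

Thornfield

Thornfield: IR = (13.7% − 14.3%) / 3.7% = -0.162
Birchway: IR = (5.2% − 14.3%) / 3.8% = -2.395
Highest: Thornfield (-0.162).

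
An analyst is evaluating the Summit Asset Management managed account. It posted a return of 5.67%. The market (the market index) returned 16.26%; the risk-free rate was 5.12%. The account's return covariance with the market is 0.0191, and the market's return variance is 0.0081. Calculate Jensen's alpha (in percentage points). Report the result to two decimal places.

-25.72

β = Cov / Var = 0.0191 / 0.0081 = 2.3580
E[R] = Rf + β(Rm − Rf) = 5.12% + 2.3580 × (16.26% − 5.12%) = 31.3881%
α = Rp − E[R] = 5.67% − 31.3881% = -25.7181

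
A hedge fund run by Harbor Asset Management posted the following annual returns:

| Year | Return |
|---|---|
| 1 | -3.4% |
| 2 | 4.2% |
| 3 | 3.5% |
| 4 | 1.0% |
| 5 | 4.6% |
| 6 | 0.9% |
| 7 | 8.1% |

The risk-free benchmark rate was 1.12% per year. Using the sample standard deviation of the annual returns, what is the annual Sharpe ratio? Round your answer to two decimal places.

0.44

μ = (-3.4 + 4.2 + 3.5 + 1 + 4.6 + 0.9 + 8.1) / 7 = 2.7000%
Sample std dev = √[79.0000 / 6] = 3.6286%
Sharpe = (μ − rf) / σ = (2.7000 − 1.12) / 3.6286 = 1.5800 / 3.6286 = 0.4354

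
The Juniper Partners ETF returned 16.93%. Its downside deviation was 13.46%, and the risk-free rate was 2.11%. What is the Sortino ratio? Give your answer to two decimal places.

1.10

Sortino = (Rp − Rf) / σd = (16.93% − 2.11%) / 13.46% = 14.82% / 13.46% = 1.1010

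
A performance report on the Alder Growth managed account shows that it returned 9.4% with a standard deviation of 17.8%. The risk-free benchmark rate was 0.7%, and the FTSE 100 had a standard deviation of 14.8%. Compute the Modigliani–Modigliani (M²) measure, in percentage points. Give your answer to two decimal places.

7.93

Sharpe = (Rp − Rf) / σp = (9.4% − 0.7%) / 17.8% = 0.4888
M² = Rf + Sharpe × σm = 0.7% + 0.4888 × 14.8% = 7.9342%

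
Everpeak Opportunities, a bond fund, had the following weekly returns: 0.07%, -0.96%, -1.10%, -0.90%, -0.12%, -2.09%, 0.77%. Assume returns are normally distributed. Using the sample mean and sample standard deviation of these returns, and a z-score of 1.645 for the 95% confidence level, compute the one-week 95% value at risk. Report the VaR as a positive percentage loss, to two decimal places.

μ = (0.07 − 0.96 − 1.1 − 0.9 − 0.12 − 2.09 + 0.77) / 7 = -4.330 / 7 = -0.6186%
Sample std dev = √[5.2435 / 6] = 0.9348%
VaR = −(μ − z·σ) = −(-0.6186 − 1.645 × 0.9348) = −(-2.1563) = 2.1563%

2.16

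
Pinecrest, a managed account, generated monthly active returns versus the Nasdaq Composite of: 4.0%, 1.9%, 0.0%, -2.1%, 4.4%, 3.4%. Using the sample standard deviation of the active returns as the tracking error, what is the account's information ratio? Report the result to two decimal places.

0.76

r̄ = (4 + 1.9 + 0 − 2.1 + 4.4 + 3.4) / 6 = 11.60 / 6 = 1.9333%
Σ(r − r̄)² = (4 − 1.9333)² + (1.9 − 1.9333)² + (0 − 1.9333)² + … = 32.5133
sample σ = √(32.5133 / 5) = √6.5027 = 2.5500%
IR = r̄ / tracking error = 1.9333 / 2.5500 = 0.7582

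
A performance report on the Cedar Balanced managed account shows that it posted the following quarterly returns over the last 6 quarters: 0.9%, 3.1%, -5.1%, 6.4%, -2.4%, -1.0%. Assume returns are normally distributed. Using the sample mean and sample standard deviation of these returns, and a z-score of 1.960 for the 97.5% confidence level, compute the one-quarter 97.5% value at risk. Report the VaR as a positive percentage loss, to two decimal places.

r̄ = (0.9 + 3.1 − 5.1 + 6.4 − 2.4 − 1) / 6 = 1.90 / 6 = 0.3167%
Σ(r − r̄)² = 83.5483; sample σ = √(83.5483/5) = 4.0877%
VaR = −(r̄ − z·σ) = −(0.3167 − 1.960 × 4.0877) = −(-7.6952) = 7.6952%

7.70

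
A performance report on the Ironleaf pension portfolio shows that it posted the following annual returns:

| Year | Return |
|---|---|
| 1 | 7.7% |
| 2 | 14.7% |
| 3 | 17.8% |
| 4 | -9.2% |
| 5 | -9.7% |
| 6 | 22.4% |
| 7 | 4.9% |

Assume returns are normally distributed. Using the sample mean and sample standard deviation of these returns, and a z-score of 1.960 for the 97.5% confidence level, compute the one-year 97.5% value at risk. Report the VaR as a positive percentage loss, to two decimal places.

17.84

Mean return r̄ = 48.60 / 7 = 6.9429%
Sample σ = √[Σ(r − r̄)² / 6] = √[959.2971 / 6] = √159.8829 = 12.6445%
VaR = −(r̄ − z·σ) = −(6.9429 − 1.960 × 12.6445) = −(-17.8403) = 17.8403%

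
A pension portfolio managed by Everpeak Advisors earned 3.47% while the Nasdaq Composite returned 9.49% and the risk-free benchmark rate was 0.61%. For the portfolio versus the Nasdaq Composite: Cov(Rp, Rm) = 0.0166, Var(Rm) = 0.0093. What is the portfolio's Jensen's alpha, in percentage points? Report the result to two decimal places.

-12.99

β = Cov / Var = 0.0166 / 0.0093 = 1.7849
E[R] = Rf + β(Rm − Rf) = 0.61% + 1.7849 × (9.49% − 0.61%) = 16.4599%
α = Rp − E[R] = 3.47% − 16.4599% = -12.9899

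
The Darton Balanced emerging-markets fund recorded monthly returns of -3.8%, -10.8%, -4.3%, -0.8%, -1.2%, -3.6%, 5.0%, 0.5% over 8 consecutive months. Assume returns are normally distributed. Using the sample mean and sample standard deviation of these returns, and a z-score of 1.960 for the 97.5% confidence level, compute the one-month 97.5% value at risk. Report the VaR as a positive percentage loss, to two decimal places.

μ = (-3.8 − 10.8 − 4.3 − 0.8 − 1.2 − 3.6 + 5 + 0.5) / 8 = -2.3750%
Σ(r − μ)² = 144.7350; sample σ = √(144.7350/7) = 4.5471%
VaR = −(μ − z·σ) = −(-2.3750 − 1.960 × 4.5471) = −(-11.2873) = 11.2873%

11.29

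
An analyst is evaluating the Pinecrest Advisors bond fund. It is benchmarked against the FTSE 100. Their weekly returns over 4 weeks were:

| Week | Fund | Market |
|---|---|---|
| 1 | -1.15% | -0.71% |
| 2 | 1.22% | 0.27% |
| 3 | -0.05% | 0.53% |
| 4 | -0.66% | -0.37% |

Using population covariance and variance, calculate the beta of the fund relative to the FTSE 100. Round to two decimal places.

r̄p = -0.1600%,  r̄m = -0.0700%
Cov = Σ(rp − r̄p)(rm − r̄m) / 4 = 0.3297
Var(rm) = Σ(rm − r̄m)² / 4 = 0.2438
β = Cov / Var = 0.3297 / 0.2438 = 1.3523

1.35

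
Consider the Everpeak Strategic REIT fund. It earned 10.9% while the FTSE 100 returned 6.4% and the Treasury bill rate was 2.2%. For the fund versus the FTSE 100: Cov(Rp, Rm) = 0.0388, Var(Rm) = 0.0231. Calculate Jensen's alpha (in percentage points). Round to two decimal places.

β = Cov / Var = 0.0388 / 0.0231 = 1.6797
E[R] = Rf + β(Rm − Rf) = 2.2% + 1.6797 × (6.4% − 2.2%) = 9.2547%
α = Rp − E[R] = 10.9% − 9.2547% = 1.6453

1.65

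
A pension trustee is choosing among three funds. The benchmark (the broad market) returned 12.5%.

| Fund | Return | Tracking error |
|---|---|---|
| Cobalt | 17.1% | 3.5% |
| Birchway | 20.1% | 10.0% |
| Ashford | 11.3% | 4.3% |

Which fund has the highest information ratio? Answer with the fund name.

Cobalt

Cobalt: IR = (17.1% − 12.5%) / 3.5% = 1.314
Birchway: IR = (20.1% − 12.5%) / 10.0% = 0.760
Ashford: IR = (11.3% − 12.5%) / 4.3% = -0.279
Highest: Cobalt (1.314).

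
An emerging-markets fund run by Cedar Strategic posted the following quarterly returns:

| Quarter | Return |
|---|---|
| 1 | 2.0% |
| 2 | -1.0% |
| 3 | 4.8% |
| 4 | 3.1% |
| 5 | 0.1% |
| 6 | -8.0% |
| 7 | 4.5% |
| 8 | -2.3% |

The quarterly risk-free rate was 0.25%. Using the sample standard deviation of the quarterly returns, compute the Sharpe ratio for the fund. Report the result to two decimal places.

0.04

Mean return r̄ = 3.20 / 8 = 0.4000%
Σ(r − r̄)² = 125.9200; sample σ = √(125.9200/7) = 4.2413%
Sharpe = (r̄ − rf) / σ = (0.4000 − 0.25) / 4.2413 = 0.1500 / 4.2413 = 0.0354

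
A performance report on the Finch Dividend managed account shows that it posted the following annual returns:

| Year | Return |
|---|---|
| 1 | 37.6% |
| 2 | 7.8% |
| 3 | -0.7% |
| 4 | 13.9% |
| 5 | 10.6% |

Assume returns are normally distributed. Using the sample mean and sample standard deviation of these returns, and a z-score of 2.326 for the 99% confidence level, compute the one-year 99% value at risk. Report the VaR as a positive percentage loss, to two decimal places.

r̄ = (37.6 + 7.8 − 0.7 + 13.9 + 10.6) / 5 = 13.8400%
Sample std dev = √[822.9320 / 4] = 14.3434%
VaR = −(r̄ − z·σ) = −(13.8400 − 2.326 × 14.3434) = −(-19.5227) = 19.5227%

19.52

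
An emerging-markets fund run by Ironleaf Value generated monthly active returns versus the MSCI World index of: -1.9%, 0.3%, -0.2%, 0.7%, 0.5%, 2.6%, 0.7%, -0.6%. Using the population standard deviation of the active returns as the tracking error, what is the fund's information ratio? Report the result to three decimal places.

μ = (-1.9 + 0.3 − 0.2 + 0.7 + 0.5 + 2.6 + 0.7 − 0.6) / 8 = 2.10 / 8 = 0.2625%
Σ(r − μ)² = (-1.9 − 0.2625)² + (0.3 − 0.2625)² + (-0.2 − 0.2625)² + … = 11.5388
population σ = √(11.5388 / 8) = √1.4424 = 1.2010%
IR = μ / tracking error = 0.2625 / 1.2010 = 0.2186

0.219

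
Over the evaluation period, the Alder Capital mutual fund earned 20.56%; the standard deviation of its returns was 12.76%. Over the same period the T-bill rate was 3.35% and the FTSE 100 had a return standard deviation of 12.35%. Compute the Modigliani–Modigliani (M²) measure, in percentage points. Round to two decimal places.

Sharpe = (Rp − Rf) / σp = (20.56% − 3.35%) / 12.76% = 1.3487
M² = Rf + Sharpe × σm = 3.35% + 1.3487 × 12.35% = 20.0064%

20.01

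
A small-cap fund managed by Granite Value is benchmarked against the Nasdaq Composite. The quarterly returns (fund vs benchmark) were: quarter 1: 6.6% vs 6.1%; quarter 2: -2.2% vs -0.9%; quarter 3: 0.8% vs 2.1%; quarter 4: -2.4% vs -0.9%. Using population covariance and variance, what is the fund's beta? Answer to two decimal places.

r̄p = 0.7000%,  r̄m = 1.6000%
Cov = Σ(rp − r̄p)(rm − r̄m) / 4 = 10.4000
Var(rm) = Σ(rm − r̄m)² / 4 = 8.2500
β = Cov / Var = 10.4000 / 8.2500 = 1.2606

1.26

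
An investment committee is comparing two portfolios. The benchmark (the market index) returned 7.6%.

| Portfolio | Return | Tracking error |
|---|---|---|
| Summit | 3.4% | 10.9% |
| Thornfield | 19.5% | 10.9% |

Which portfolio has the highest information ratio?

Thornfield

Summit: IR = (3.4% − 7.6%) / 10.9% = -0.385
Thornfield: IR = (19.5% − 7.6%) / 10.9% = 1.092
Highest: Thornfield (1.092).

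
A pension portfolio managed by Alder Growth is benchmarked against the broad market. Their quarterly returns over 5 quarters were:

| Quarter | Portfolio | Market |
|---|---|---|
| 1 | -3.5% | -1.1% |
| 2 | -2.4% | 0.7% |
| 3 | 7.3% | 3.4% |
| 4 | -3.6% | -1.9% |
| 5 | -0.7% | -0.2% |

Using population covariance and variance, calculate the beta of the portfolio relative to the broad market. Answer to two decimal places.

2.06

r̄p = -0.5800%,  r̄m = 0.1800%
Cov = Σ(rp − r̄p)(rm − r̄m) / 5 = 6.8984
Var(rm) = Σ(rm − r̄m)² / 5 = 3.3496
β = Cov / Var = 6.8984 / 3.3496 = 2.0595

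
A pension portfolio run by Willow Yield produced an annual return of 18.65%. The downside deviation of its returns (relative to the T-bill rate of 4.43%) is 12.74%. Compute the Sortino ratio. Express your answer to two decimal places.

Sortino = (Rp − Rf) / σd = (18.65% − 4.43%) / 12.74% = 14.22% / 12.74% = 1.1162

1.12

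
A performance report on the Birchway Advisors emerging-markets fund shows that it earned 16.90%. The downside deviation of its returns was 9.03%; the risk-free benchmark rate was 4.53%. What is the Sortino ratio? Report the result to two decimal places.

1.37

Sortino = (Rp − Rf) / σd = (16.90% − 4.53%) / 9.03% = 12.37% / 9.03% = 1.3699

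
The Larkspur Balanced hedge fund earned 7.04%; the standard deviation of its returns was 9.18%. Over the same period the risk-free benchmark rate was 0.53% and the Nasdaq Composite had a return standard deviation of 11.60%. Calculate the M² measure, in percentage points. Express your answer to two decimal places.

8.76

Sharpe = (Rp − Rf) / σp = (7.04% − 0.53%) / 9.18% = 0.7092
M² = Rf + Sharpe × σm = 0.53% + 0.7092 × 11.60% = 8.7567%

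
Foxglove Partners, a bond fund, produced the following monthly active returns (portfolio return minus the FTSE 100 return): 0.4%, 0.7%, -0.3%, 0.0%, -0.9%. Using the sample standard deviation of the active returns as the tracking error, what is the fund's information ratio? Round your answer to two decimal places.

r̄ = (0.4 + 0.7 − 0.3 + 0 − 0.9) / 5 = -0.10 / 5 = -0.0200%
Σ(r − r̄)² = (0.4 − (-0.0200))² + (0.7 − (-0.0200))² + (-0.3 − (-0.0200))² + … = 1.5480
sample σ = √(1.5480 / 4) = √0.3870 = 0.6221%
IR = r̄ / tracking error = -0.0200 / 0.6221 = -0.0321

-0.03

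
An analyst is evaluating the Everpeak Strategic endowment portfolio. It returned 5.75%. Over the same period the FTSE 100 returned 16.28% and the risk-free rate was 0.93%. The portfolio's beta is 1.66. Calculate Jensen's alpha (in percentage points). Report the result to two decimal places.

-20.66

CAPM expected return = Rf + β(Rm − Rf) = 0.93% + 1.66 × (16.28% − 0.93%) = 0.93 + 1.66 × 15.35 = 26.4110%
Jensen's α = Rp − E[R] = 5.75% − 26.4110% = -20.6610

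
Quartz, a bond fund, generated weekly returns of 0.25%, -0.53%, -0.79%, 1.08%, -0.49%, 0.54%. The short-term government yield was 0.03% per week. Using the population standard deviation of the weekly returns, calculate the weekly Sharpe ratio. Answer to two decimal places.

r̄ = (0.25 − 0.53 − 0.79 + 1.08 − 0.49 + 0.54) / 6 = 0.0100%
Population σ = √[Σ(r − r̄)² / 6] = √[2.6650 / 6] = √0.4442 = 0.6665%
Sharpe = (r̄ − rf) / σ = (0.0100 − 0.03) / 0.6665 = -0.0200 / 0.6665 = -0.0300

-0.03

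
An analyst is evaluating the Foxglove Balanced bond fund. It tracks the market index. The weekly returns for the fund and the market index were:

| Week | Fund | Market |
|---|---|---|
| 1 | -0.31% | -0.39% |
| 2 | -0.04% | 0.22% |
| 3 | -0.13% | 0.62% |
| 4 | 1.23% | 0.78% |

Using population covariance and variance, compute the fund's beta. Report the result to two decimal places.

0.93

r̄p = 0.1875%,  r̄m = 0.3075%
Cov = Σ(rp − r̄p)(rm − r̄m) / 4 = 0.1901
Var(rm) = Σ(rm − r̄m)² / 4 = 0.2038
β = Cov / Var = 0.1901 / 0.2038 = 0.9328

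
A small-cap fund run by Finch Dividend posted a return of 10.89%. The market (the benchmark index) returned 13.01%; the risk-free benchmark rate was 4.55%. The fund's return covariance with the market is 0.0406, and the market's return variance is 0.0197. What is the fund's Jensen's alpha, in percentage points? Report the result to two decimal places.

β = Cov / Var = 0.0406 / 0.0197 = 2.0609
E[R] = Rf + β(Rm − Rf) = 4.55% + 2.0609 × (13.01% − 4.55%) = 21.9852%
α = Rp − E[R] = 10.89% − 21.9852% = -11.0952

-11.10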